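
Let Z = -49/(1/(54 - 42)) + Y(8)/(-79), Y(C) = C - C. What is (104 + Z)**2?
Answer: 234256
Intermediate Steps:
Y(C) = 0
Z = -588 (Z = -49/(1/(54 - 42)) + 0/(-79) = -49/(1/12) + 0*(-1/79) = -49/1/12 + 0 = -49*12 + 0 = -588 + 0 = -588)
(104 + Z)**2 = (104 - 588)**2 = (-484)**2 = 234256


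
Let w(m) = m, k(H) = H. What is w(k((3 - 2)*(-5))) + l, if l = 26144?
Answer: 26139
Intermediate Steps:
w(k((3 - 2)*(-5))) + l = (3 - 2)*(-5) + 26144 = 1*(-5) + 26144 = -5 + 26144 = 26139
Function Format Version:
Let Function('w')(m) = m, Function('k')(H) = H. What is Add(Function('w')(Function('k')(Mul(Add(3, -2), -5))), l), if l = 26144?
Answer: 26139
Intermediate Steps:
Add(Function('w')(Function('k')(Mul(Add(3, -2), -5))), l) = Add(Mul(Add(3, -2), -5), 26144) = Add(Mul(1, -5), 26144) = Add(-5, 26144) = 26139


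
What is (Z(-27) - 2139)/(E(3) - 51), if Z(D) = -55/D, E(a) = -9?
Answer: 28849/810 ≈ 35.616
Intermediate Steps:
(Z(-27) - 2139)/(E(3) - 51) = (-55/(-27) - 2139)/(-9 - 51) = (-55*(-1/27) - 2139)/(-60) = -(55/27 - 2139)/60 = -1/60*(-57698/27) = 28849/810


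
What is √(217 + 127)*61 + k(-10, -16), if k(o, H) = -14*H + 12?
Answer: 236 + 122*√86 ≈ 1367.4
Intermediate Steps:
k(o, H) = 12 - 14*H
√(217 + 127)*61 + k(-10, -16) = √(217 + 127)*61 + (12 - 14*(-16)) = √344*61 + (12 + 224) = (2*√86)*61 + 236 = 122*√86 + 236 = 236 + 122*√86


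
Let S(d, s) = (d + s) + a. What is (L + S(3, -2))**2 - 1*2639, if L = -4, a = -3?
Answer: -2603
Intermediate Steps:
S(d, s) = -3 + d + s (S(d, s) = (d + s) - 3 = -3 + d + s)
(L + S(3, -2))**2 - 1*2639 = (-4 + (-3 + 3 - 2))**2 - 1*2639 = (-4 - 2)**2 - 2639 = (-6)**2 - 2639 = 36 - 2639 = -2603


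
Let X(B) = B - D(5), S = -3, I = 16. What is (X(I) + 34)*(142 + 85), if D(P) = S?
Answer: 12031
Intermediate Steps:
D(P) = -3
X(B) = 3 + B (X(B) = B - 1*(-3) = B + 3 = 3 + B)
(X(I) + 34)*(142 + 85) = ((3 + 16) + 34)*(142 + 85) = (19 + 34)*227 = 53*227 = 12031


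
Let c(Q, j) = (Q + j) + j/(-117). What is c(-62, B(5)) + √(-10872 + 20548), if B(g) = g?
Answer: -6674/117 + 2*√2419 ≈ 41.324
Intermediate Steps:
c(Q, j) = Q + 116*j/117 (c(Q, j) = (Q + j) + j*(-1/117) = (Q + j) - j/117 = Q + 116*j/117)
c(-62, B(5)) + √(-10872 + 20548) = (-62 + (116/117)*5) + √(-10872 + 20548) = (-62 + 580/117) + √9676 = -6674/117 + 2*√2419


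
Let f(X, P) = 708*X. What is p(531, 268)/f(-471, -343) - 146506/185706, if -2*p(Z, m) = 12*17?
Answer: -1356558911/1720194678 ≈ -0.78861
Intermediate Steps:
p(Z, m) = -102 (p(Z, m) = -6*17 = -1/2*204 = -102)
p(531, 268)/f(-471, -343) - 146506/185706 = -102/(708*(-471)) - 146506/185706 = -102/(-333468) - 146506*1/185706 = -102*(-1/333468) - 73253/92853 = 17/55578 - 73253/92853 = -1356558911/1720194678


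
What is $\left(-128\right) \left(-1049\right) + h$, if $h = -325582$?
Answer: $-191310$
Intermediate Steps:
$\left(-128\right) \left(-1049\right) + h = \left(-128\right) \left(-1049\right) - 325582 = 134272 - 325582 = -191310$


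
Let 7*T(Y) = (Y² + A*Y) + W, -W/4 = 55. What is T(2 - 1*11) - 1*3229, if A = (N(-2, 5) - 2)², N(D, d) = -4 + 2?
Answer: -22886/7 ≈ -3269.4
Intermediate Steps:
W = -220 (W = -4*55 = -220)
N(D, d) = -2
A = 16 (A = (-2 - 2)² = (-4)² = 16)
T(Y) = -220/7 + Y²/7 + 16*Y/7 (T(Y) = ((Y² + 16*Y) - 220)/7 = (-220 + Y² + 16*Y)/7 = -220/7 + Y²/7 + 16*Y/7)
T(2 - 1*11) - 1*3229 = (-220/7 + (2 - 1*11)²/7 + 16*(2 - 1*11)/7) - 1*3229 = (-220/7 + (2 - 11)²/7 + 16*(2 - 11)/7) - 3229 = (-220/7 + (⅐)*(-9)² + (16/7)*(-9)) - 3229 = (-220/7 + (⅐)*81 - 144/7) - 3229 = (-220/7 + 81/7 - 144/7) - 3229 = -283/7 - 3229 = -22886/7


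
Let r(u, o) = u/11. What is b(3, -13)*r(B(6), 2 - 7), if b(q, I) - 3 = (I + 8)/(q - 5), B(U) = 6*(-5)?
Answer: -15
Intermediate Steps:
B(U) = -30
b(q, I) = 3 + (8 + I)/(-5 + q) (b(q, I) = 3 + (I + 8)/(q - 5) = 3 + (8 + I)/(-5 + q))
r(u, o) = u/11 (r(u, o) = u*(1/11) = u/11)
b(3, -13)*r(B(6), 2 - 7) = ((-7 - 13 + 3*3)/(-5 + 3))*((1/11)*(-30)) = ((-7 - 13 + 9)/(-2))*(-30/11) = -½*(-11)*(-30/11) = (11/2)*(-30/11) = -15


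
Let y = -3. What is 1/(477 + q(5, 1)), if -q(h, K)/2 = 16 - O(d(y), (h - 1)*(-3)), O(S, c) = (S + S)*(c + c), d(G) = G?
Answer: 1/733 ≈ 0.0013643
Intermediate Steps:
O(S, c) = 4*S*c (O(S, c) = (2*S)*(2*c) = 4*S*c)
q(h, K) = -104 + 72*h (q(h, K) = -2*(16 - 4*(-3)*(h - 1)*(-3)) = -2*(16 - 4*(-3)*(-1 + h)*(-3)) = -2*(16 - 4*(-3)*(3 - 3*h)) = -2*(16 - (-36 + 36*h)) = -2*(16 + (36 - 36*h)) = -2*(52 - 36*h) = -104 + 72*h)
1/(477 + q(5, 1)) = 1/(477 + (-104 + 72*5)) = 1/(477 + (-104 + 360)) = 1/(477 + 256) = 1/733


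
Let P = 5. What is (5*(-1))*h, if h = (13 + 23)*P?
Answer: -900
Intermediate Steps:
h = 180 (h = (13 + 23)*5 = 36*5 = 180)
(5*(-1))*h = (5*(-1))*180 = -5*180 = -900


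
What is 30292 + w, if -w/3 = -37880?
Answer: 143932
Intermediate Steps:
w = 113640 (w = -3*(-37880) = 113640)
30292 + w = 30292 + 113640 = 143932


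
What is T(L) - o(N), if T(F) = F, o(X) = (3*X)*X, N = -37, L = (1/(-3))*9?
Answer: -4110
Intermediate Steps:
L = -3 (L = (1*(-⅓))*9 = -⅓*9 = -3)
o(X) = 3*X²
T(L) - o(N) = -3 - 3*(-37)² = -3 - 3*1369 = -3 - 1*4107 = -3 - 4107 = -4110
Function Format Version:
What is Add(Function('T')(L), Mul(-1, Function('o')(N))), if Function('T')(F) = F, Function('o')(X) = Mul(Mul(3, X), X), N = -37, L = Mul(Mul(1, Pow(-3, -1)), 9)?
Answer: -4110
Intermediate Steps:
L = -3 (L = Mul(Mul(1, Rational(-1, 3)), 9) = Mul(Rational(-1, 3), 9) = -3)
Function('o')(X) = Mul(3, Pow(X, 2))
Add(Function('T')(L), Mul(-1, Function('o')(N))) = Add(-3, Mul(-1, Mul(3, Pow(-37, 2)))) = Add(-3, Mul(-1, Mul(3, 1369))) = Add(-3, Mul(-1, 4107)) = Add(-3, -4107) = -4110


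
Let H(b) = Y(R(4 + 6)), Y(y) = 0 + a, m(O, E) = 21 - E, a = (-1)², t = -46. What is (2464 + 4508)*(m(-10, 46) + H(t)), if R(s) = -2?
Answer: -167328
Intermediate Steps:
a = 1
Y(y) = 1 (Y(y) = 0 + 1 = 1)
H(b) = 1
(2464 + 4508)*(m(-10, 46) + H(t)) = (2464 + 4508)*((21 - 1*46) + 1) = 6972*((21 - 46) + 1) = 6972*(-25 + 1) = 6972*(-24) = -167328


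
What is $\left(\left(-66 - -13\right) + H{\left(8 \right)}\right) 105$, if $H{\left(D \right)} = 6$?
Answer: $-4935$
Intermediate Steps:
$\left(\left(-66 - -13\right) + H{\left(8 \right)}\right) 105 = \left(\left(-66 - -13\right) + 6\right) 105 = \left(\left(-66 + 13\right) + 6\right) 105 = \left(-53 + 6\right) 105 = \left(-47\right) 105 = -4935$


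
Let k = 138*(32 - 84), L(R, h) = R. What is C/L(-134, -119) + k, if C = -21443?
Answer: -940141/134 ≈ -7016.0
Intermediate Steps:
k = -7176 (k = 138*(-52) = -7176)
C/L(-134, -119) + k = -21443/(-134) - 7176 = -21443*(-1/134) - 7176 = 21443/134 - 7176 = -940141/134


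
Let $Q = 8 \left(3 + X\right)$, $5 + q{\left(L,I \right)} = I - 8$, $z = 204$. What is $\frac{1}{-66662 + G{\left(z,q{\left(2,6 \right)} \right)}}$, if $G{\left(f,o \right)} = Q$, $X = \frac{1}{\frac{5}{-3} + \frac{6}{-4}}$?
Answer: $- \frac{19}{1266170} \approx -1.5006 \cdot 10^{-5}$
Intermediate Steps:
$X = - \frac{6}{19}$ ($X = \frac{1}{5 \left(- \frac{1}{3}\right) + 6 \left(- \frac{1}{4}\right)} = \frac{1}{- \frac{5}{3} - \frac{3}{2}} = \frac{1}{- \frac{19}{6}} = - \frac{6}{19} \approx -0.31579$)
$q{\left(L,I \right)} = -13 + I$ ($q{\left(L,I \right)} = -5 + \left(I - 8\right) = -5 + \left(-8 + I\right) = -13 + I$)
$Q = \frac{408}{19}$ ($Q = 8 \left(3 - \frac{6}{19}\right) = 8 \cdot \frac{51}{19} = \frac{408}{19} \approx 21.474$)
$G{\left(f,o \right)} = \frac{408}{19}$
$\frac{1}{-66662 + G{\left(z,q{\left(2,6 \right)} \right)}} = \frac{1}{-66662 + \frac{408}{19}} = \frac{1}{- \frac{1266170}{19}} = - \frac{19}{1266170}$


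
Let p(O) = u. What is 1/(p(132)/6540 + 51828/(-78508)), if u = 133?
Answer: -128360580/82128389 ≈ -1.5629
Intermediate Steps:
p(O) = 133
1/(p(132)/6540 + 51828/(-78508)) = 1/(133/6540 + 51828/(-78508)) = 1/(133*(1/6540) + 51828*(-1/78508)) = 1/(133/6540 - 12957/19627) = 1/(-82128389/128360580) = -128360580/82128389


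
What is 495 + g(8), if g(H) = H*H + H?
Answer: 567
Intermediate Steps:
g(H) = H + H² (g(H) = H² + H = H + H²)
495 + g(8) = 495 + 8*(1 + 8) = 495 + 8*9 = 495 + 72 = 567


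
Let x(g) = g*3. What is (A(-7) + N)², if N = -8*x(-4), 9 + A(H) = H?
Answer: 6400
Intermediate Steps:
A(H) = -9 + H
x(g) = 3*g
N = 96 (N = -24*(-4) = -8*(-12) = 96)
(A(-7) + N)² = ((-9 - 7) + 96)² = (-16 + 96)² = 80² = 6400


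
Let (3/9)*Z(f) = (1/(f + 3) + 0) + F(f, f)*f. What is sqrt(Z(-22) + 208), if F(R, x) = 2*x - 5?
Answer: sqrt(1242505)/19 ≈ 58.667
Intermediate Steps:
F(R, x) = -5 + 2*x
Z(f) = 3/(3 + f) + 3*f*(-5 + 2*f) (Z(f) = 3*((1/(f + 3) + 0) + (-5 + 2*f)*f) = 3*((1/(3 + f) + 0) + f*(-5 + 2*f)) = 3*(1/(3 + f) + f*(-5 + 2*f)) = 3/(3 + f) + 3*f*(-5 + 2*f))
sqrt(Z(-22) + 208) = sqrt(3*(1 + (-22)**2 - 15*(-22) + 2*(-22)**3)/(3 - 22) + 208) = sqrt(3*(1 + 484 + 330 + 2*(-10648))/(-19) + 208) = sqrt(3*(-1/19)*(1 + 484 + 330 - 21296) + 208) = sqrt(3*(-1/19)*(-20481) + 208) = sqrt(61443/19 + 208) = sqrt(65395/19) = sqrt(1242505)/19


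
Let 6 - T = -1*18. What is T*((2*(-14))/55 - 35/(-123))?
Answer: -12152/2255 ≈ -5.3889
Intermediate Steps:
T = 24 (T = 6 - (-1)*18 = 6 - 1*(-18) = 6 + 18 = 24)
T*((2*(-14))/55 - 35/(-123)) = 24*((2*(-14))/55 - 35/(-123)) = 24*(-28*1/55 - 35*(-1/123)) = 24*(-28/55 + 35/123) = 24*(-1519/6765) = -12152/2255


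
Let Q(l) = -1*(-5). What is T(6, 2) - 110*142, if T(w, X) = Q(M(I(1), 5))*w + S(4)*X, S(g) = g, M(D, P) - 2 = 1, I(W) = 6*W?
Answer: -15582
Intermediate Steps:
M(D, P) = 3 (M(D, P) = 2 + 1 = 3)
Q(l) = 5
T(w, X) = 4*X + 5*w (T(w, X) = 5*w + 4*X = 4*X + 5*w)
T(6, 2) - 110*142 = (4*2 + 5*6) - 110*142 = (8 + 30) - 15620 = 38 - 15620 = -15582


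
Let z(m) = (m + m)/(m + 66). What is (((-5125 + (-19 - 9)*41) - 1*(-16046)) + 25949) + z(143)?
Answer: 678744/19 ≈ 35723.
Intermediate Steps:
z(m) = 2*m/(66 + m) (z(m) = (2*m)/(66 + m) = 2*m/(66 + m))
(((-5125 + (-19 - 9)*41) - 1*(-16046)) + 25949) + z(143) = (((-5125 + (-19 - 9)*41) - 1*(-16046)) + 25949) + 2*143/(66 + 143) = (((-5125 - 28*41) + 16046) + 25949) + 2*143/209 = (((-5125 - 1148) + 16046) + 25949) + 2*143*(1/209) = ((-6273 + 16046) + 25949) + 26/19 = (9773 + 25949) + 26/19 = 35722 + 26/19 = 678744/19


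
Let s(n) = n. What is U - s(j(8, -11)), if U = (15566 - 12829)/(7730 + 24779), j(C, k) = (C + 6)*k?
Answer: 5009123/32509 ≈ 154.08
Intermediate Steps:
j(C, k) = k*(6 + C) (j(C, k) = (6 + C)*k = k*(6 + C))
U = 2737/32509 ≈ 0.084192
U - s(j(8, -11)) = 2737/32509 - (-11)*(6 + 8) = 2737/32509 - (-11)*14 = 2737/32509 - 1*(-154) = 2737/32509 + 154 = 5009123/32509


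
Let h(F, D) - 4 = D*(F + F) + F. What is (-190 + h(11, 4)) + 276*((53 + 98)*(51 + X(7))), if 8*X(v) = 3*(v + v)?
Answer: 2344188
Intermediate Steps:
X(v) = 3*v/4 (X(v) = (3*(v + v))/8 = (3*(2*v))/8 = (6*v)/8 = 3*v/4)
h(F, D) = 4 + F + 2*D*F (h(F, D) = 4 + (D*(F + F) + F) = 4 + (D*(2*F) + F) = 4 + (2*D*F + F) = 4 + (F + 2*D*F) = 4 + F + 2*D*F)
(-190 + h(11, 4)) + 276*((53 + 98)*(51 + X(7))) = (-190 + (4 + 11 + 2*4*11)) + 276*((53 + 98)*(51 + (¾)*7)) = (-190 + (4 + 11 + 88)) + 276*(151*(51 + 21/4)) = (-190 + 103) + 276*(151*(225/4)) = -87 + 276*(33975/4) = -87 + 2344275 = 2344188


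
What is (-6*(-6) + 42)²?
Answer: 6084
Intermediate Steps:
(-6*(-6) + 42)² = (36 + 42)² = 78² = 6084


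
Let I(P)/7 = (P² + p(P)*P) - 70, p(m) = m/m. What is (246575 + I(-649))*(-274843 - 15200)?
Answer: -925222377807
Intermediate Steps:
p(m) = 1
I(P) = -490 + 7*P + 7*P² (I(P) = 7*((P² + 1*P) - 70) = 7*((P² + P) - 70) = 7*((P + P²) - 70) = 7*(-70 + P + P²) = -490 + 7*P + 7*P²)
(246575 + I(-649))*(-274843 - 15200) = (246575 + (-490 + 7*(-649) + 7*(-649)²))*(-274843 - 15200) = (246575 + (-490 - 4543 + 7*421201))*(-290043) = (246575 + (-490 - 4543 + 2948407))*(-290043) = (246575 + 2943374)*(-290043) = 3189949*(-290043) = -925222377807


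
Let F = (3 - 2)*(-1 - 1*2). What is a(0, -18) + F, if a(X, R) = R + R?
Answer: -39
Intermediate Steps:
a(X, R) = 2*R
F = -3 (F = 1*(-1 - 2) = 1*(-3) = -3)
a(0, -18) + F = 2*(-18) - 3 = -36 - 3 = -39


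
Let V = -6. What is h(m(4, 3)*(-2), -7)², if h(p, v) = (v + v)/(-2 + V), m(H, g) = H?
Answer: 49/16 ≈ 3.0625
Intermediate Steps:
h(p, v) = -v/4 (h(p, v) = (v + v)/(-2 - 6) = (2*v)/(-8) = (2*v)*(-⅛) = -v/4)
h(m(4, 3)*(-2), -7)² = (-¼*(-7))² = (7/4)² = 49/16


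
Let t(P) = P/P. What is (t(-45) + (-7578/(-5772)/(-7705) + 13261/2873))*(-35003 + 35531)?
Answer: 2428494725448/819049205 ≈ 2965.0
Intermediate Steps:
t(P) = 1
(t(-45) + (-7578/(-5772)/(-7705) + 13261/2873))*(-35003 + 35531) = (1 + (-7578/(-5772)/(-7705) + 13261/2873))*(-35003 + 35531) = (1 + (-7578*(-1/5772)*(-1/7705) + 13261*(1/2873)))*528 = (1 + ((1263/962)*(-1/7705) + 13261/2873))*528 = (1 + (-1263/7412210 + 13261/2873))*528 = (1 + 7560745247/1638098410)*528 = (9198843657/1638098410)*528 = 2428494725448/819049205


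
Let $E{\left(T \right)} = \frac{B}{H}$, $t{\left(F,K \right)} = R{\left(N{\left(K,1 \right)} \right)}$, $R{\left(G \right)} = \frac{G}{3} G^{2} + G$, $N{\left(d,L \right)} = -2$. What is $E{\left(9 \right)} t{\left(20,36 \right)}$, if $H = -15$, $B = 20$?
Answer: $\frac{56}{9} \approx 6.2222$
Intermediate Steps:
$R{\left(G \right)} = G + \frac{G^{3}}{3}$ ($R{\left(G \right)} = G \frac{1}{3} G^{2} + G = \frac{G}{3} G^{2} + G = \frac{G^{3}}{3} + G = G + \frac{G^{3}}{3}$)
$t{\left(F,K \right)} = - \frac{14}{3}$ ($t{\left(F,K \right)} = -2 + \frac{\left(-2\right)^{3}}{3} = -2 + \frac{1}{3} \left(-8\right) = -2 - \frac{8}{3} = - \frac{14}{3}$)
$E{\left(T \right)} = - \frac{4}{3}$ ($E{\left(T \right)} = \frac{20}{-15} = 20 \left(- \frac{1}{15}\right) = - \frac{4}{3}$)
$E{\left(9 \right)} t{\left(20,36 \right)} = \left(- \frac{4}{3}\right) \left(- \frac{14}{3}\right) = \frac{56}{9}$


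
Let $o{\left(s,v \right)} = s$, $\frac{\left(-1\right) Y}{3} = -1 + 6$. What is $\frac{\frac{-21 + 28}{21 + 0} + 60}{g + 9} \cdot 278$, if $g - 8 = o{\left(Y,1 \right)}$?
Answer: $\frac{25159}{3} \approx 8386.3$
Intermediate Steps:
$Y = -15$ ($Y = - 3 \left(-1 + 6\right) = \left(-3\right) 5 = -15$)
$g = -7$ ($g = 8 - 15 = -7$)
$\frac{\frac{-21 + 28}{21 + 0} + 60}{g + 9} \cdot 278 = \frac{\frac{-21 + 28}{21 + 0} + 60}{-7 + 9} \cdot 278 = \frac{\frac{7}{21} + 60}{2} \cdot 278 = \left(7 \cdot \frac{1}{21} + 60\right) \frac{1}{2} \cdot 278 = \left(\frac{1}{3} + 60\right) \frac{1}{2} \cdot 278 = \frac{181}{3} \cdot \frac{1}{2} \cdot 278 = \frac{181}{6} \cdot 278 = \frac{25159}{3}$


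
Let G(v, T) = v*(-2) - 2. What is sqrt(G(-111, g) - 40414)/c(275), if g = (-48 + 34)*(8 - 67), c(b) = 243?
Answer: I*sqrt(4466)/81 ≈ 0.82504*I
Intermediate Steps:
g = 826 (g = -14*(-59) = 826)
G(v, T) = -2 - 2*v (G(v, T) = -2*v - 2 = -2 - 2*v)
sqrt(G(-111, g) - 40414)/c(275) = sqrt((-2 - 2*(-111)) - 40414)/243 = sqrt((-2 + 222) - 40414)*(1/243) = sqrt(220 - 40414)*(1/243) = sqrt(-40194)*(1/243) = (3*I*sqrt(4466))*(1/243) = I*sqrt(4466)/81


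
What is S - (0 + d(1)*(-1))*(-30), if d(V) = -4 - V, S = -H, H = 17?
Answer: 133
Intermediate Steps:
S = -17 (S = -1*17 = -17)
S - (0 + d(1)*(-1))*(-30) = -17 - (0 + (-4 - 1*1)*(-1))*(-30) = -17 - (0 + (-4 - 1)*(-1))*(-30) = -17 - (0 - 5*(-1))*(-30) = -17 - (0 + 5)*(-30) = -17 - 1*5*(-30) = -17 - 5*(-30) = -17 + 150 = 133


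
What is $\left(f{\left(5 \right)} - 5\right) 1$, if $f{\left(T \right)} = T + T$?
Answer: $5$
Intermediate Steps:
$f{\left(T \right)} = 2 T$
$\left(f{\left(5 \right)} - 5\right) 1 = \left(2 \cdot 5 - 5\right) 1 = \left(10 - 5\right) 1 = 5 \cdot 1 = 5$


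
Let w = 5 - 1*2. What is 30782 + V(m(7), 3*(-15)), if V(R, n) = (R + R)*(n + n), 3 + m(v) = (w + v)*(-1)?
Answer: 33122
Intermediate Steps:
w = 3 (w = 5 - 2 = 3)
m(v) = -6 - v (m(v) = -3 + (3 + v)*(-1) = -3 + (-3 - v) = -6 - v)
V(R, n) = 4*R*n (V(R, n) = (2*R)*(2*n) = 4*R*n)
30782 + V(m(7), 3*(-15)) = 30782 + 4*(-6 - 1*7)*(3*(-15)) = 30782 + 4*(-6 - 7)*(-45) = 30782 + 4*(-13)*(-45) = 30782 + 2340 = 33122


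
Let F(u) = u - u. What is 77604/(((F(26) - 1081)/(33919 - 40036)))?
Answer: 474703668/1081 ≈ 4.3913e+5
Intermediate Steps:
F(u) = 0
77604/(((F(26) - 1081)/(33919 - 40036))) = 77604/(((0 - 1081)/(33919 - 40036))) = 77604/((-1081/(-6117))) = 77604/((-1081*(-1/6117))) = 77604/(1081/6117) = 77604*(6117/1081) = 474703668/1081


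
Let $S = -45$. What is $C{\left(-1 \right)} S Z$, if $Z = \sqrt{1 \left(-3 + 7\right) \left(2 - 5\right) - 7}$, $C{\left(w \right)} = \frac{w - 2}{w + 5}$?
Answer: $\frac{135 i \sqrt{19}}{4} \approx 147.11 i$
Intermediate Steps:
$C{\left(w \right)} = \frac{-2 + w}{5 + w}$
$Z = i \sqrt{19}$ ($Z = \sqrt{1 \cdot 4 \left(-3\right) - 7} = \sqrt{1 \left(-12\right) - 7} = \sqrt{-12 - 7} = \sqrt{-19} = i \sqrt{19} \approx 4.3589 i$)
$C{\left(-1 \right)} S Z = \frac{-2 - 1}{5 - 1} \left(-45\right) i \sqrt{19} = \frac{1}{4} \left(-3\right) \left(-45\right) i \sqrt{19} = \left(- \frac{3}{4}\right) \left(-45\right) i \sqrt{19} = \frac{135 i \sqrt{19}}{4}$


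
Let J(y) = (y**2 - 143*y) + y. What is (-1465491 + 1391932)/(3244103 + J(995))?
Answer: -73559/4092838 ≈ -0.017973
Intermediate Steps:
J(y) = y**2 - 142*y
(-1465491 + 1391932)/(3244103 + J(995)) = (-1465491 + 1391932)/(3244103 + 995*(-142 + 995)) = -73559/(3244103 + 995*853) = -73559/(3244103 + 848735) = -73559/4092838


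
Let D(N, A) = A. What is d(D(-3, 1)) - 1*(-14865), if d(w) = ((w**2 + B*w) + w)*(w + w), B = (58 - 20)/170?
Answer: 1263903/85 ≈ 14869.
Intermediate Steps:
B = 19/85 (B = 38*(1/170) = 19/85 ≈ 0.22353)
d(w) = 2*w*(w**2 + 104*w/85) (d(w) = ((w**2 + 19*w/85) + w)*(w + w) = (w**2 + 104*w/85)*(2*w) = 2*w*(w**2 + 104*w/85))
d(D(-3, 1)) - 1*(-14865) = 1**2*(208/85 + 2*1) - 1*(-14865) = 1*(208/85 + 2) + 14865 = 1*(378/85) + 14865 = 378/85 + 14865 = 1263903/85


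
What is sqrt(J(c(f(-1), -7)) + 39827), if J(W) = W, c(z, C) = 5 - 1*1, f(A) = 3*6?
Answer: sqrt(39831) ≈ 199.58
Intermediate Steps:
f(A) = 18
c(z, C) = 4 (c(z, C) = 5 - 1 = 4)
sqrt(J(c(f(-1), -7)) + 39827) = sqrt(4 + 39827) = sqrt(39831)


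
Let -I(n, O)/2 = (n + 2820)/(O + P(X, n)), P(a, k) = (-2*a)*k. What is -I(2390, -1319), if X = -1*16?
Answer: 10420/75161 ≈ 0.13864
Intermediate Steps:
X = -16
P(a, k) = -2*a*k
I(n, O) = -2*(2820 + n)/(O + 32*n) (I(n, O) = -2*(n + 2820)/(O - 2*(-16)*n) = -2*(2820 + n)/(O + 32*n))
-I(2390, -1319) = -2*(-2820 - 1*2390)/(-1319 + 32*2390) = -2*(-2820 - 2390)/(-1319 + 76480) = -2*(-5210)/75161 = -1*(-10420/75161) = 10420/75161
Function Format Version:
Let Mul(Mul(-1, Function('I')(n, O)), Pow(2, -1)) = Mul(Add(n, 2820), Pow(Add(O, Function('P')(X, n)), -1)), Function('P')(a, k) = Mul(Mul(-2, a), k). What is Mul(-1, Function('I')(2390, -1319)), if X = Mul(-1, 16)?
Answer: Rational(10420, 75161) ≈ 0.13864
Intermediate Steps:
X = -16
Function('P')(a, k) = Mul(-2, a, k)
Function('I')(n, O) = Mul(-2, Pow(Add(O, Mul(32, n)), -1), Add(2820, n)) (Function('I')(n, O) = Mul(-2, Mul(Add(n, 2820), Pow(Add(O, Mul(-2, -16, n)), -1))) = Mul(-2, Mul(Add(2820, n), Pow(Add(O, Mul(32, n)), -1))) = Mul(-2, Mul(Pow(Add(O, Mul(32, n)), -1), Add(2820, n))) = Mul(-2, Pow(Add(O, Mul(32, n)), -1), Add(2820, n)))
Mul(-1, Function('I')(2390, -1319)) = Mul(-1, Mul(2, Pow(Add(-1319, Mul(32, 2390)), -1), Add(-2820, Mul(-1, 2390)))) = Mul(-1, Mul(2, Pow(Add(-1319, 76480), -1), Add(-2820, -2390))) = Mul(-1, Mul(2, Pow(75161, -1), -5210)) = Mul(-1, Mul(2, Rational(1, 75161), -5210)) = Mul(-1, Rational(-10420, 75161)) = Rational(10420, 75161)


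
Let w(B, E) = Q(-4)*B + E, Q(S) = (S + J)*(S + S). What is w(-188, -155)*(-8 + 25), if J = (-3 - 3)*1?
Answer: -258315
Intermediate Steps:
J = -6 (J = -6*1 = -6)
Q(S) = 2*S*(-6 + S) (Q(S) = (S - 6)*(S + S) = (-6 + S)*(2*S) = 2*S*(-6 + S))
w(B, E) = E + 80*B (w(B, E) = (2*(-4)*(-6 - 4))*B + E = (2*(-4)*(-10))*B + E = 80*B + E = E + 80*B)
w(-188, -155)*(-8 + 25) = (-155 + 80*(-188))*(-8 + 25) = (-155 - 15040)*17 = -15195*17 = -258315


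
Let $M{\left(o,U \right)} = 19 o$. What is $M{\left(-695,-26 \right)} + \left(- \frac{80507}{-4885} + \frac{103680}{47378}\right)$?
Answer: $- \frac{1525932333102}{115720765} \approx -13186.0$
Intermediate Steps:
$M{\left(-695,-26 \right)} + \left(- \frac{80507}{-4885} + \frac{103680}{47378}\right) = 19 \left(-695\right) + \left(- \frac{80507}{-4885} + \frac{103680}{47378}\right) = -13205 + \left(\left(-80507\right) \left(- \frac{1}{4885}\right) + 103680 \cdot \frac{1}{47378}\right) = -13205 + \left(\frac{80507}{4885} + \frac{51840}{23689}\right) = -13205 + \frac{2160368723}{115720765} = - \frac{1525932333102}{115720765}$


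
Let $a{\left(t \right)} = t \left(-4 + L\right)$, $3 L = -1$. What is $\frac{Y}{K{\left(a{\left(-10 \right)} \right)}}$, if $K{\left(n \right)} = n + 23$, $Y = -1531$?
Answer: $- \frac{4593}{199} \approx -23.08$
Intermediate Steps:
$L = - \frac{1}{3}$ ($L = \frac{1}{3} \left(-1\right) = - \frac{1}{3} \approx -0.33333$)
$a{\left(t \right)} = - \frac{13 t}{3}$ ($a{\left(t \right)} = t \left(-4 - \frac{1}{3}\right) = t \left(- \frac{13}{3}\right) = - \frac{13 t}{3}$)
$K{\left(n \right)} = 23 + n$
$\frac{Y}{K{\left(a{\left(-10 \right)} \right)}} = - \frac{1531}{23 - - \frac{130}{3}} = - \frac{1531}{23 + \frac{130}{3}} = - \frac{1531}{\frac{199}{3}} = \left(-1531\right) \frac{3}{199} = - \frac{4593}{199}$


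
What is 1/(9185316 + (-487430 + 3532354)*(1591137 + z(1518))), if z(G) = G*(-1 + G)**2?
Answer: 1/10641850562904552 ≈ 9.3969e-17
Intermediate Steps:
1/(9185316 + (-487430 + 3532354)*(1591137 + z(1518))) = 1/(9185316 + (-487430 + 3532354)*(1591137 + 1518*(-1 + 1518)**2)) = 1/(9185316 + 3044924*(1591137 + 1518*1517**2)) = 1/(9185316 + 3044924*(1591137 + 1518*2301289)) = 1/(9185316 + 3044924*(1591137 + 3493356702)) = 1/(9185316 + 3044924*3494947839) = 1/(9185316 + 10641850553719236) = 1/10641850562904552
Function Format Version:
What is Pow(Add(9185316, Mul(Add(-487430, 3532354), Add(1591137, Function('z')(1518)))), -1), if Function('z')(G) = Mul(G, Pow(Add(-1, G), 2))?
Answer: Rational(1, 10641850562904552) ≈ 9.3969e-17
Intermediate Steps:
Pow(Add(9185316, Mul(Add(-487430, 3532354), Add(1591137, Function('z')(1518)))), -1) = Pow(Add(9185316, Mul(Add(-487430, 3532354), Add(1591137, Mul(1518, Pow(Add(-1, 1518), 2))))), -1) = Pow(Add(9185316, Mul(3044924, Add(1591137, Mul(1518, Pow(1517, 2))))), -1) = Pow(Add(9185316, Mul(3044924, Add(1591137, Mul(1518, 2301289)))), -1) = Pow(Add(9185316, Mul(3044924, Add(1591137, 3493356702))), -1) = Pow(Add(9185316, Mul(3044924, 3494947839)), -1) = Pow(Add(9185316, 10641850553719236), -1) = Pow(10641850562904552, -1) = Rational(1, 10641850562904552)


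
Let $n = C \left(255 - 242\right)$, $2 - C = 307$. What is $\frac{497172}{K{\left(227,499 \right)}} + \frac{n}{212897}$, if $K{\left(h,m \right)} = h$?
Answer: $\frac{105845527229}{48327619} \approx 2190.2$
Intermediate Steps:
$C = -305$ ($C = 2 - 307 = -305$)
$n = -3965$ ($n = - 305 \left(255 - 242\right) = \left(-305\right) 13 = -3965$)
$\frac{497172}{K{\left(227,499 \right)}} + \frac{n}{212897} = \frac{497172}{227} - \frac{3965}{212897} = \frac{105845527229}{48327619}$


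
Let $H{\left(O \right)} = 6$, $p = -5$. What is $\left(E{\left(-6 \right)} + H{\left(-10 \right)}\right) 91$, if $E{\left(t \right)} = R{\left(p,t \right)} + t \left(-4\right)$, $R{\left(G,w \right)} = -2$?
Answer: $2548$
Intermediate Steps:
$E{\left(t \right)} = -2 - 4 t$ ($E{\left(t \right)} = -2 + t \left(-4\right) = -2 - 4 t$)
$\left(E{\left(-6 \right)} + H{\left(-10 \right)}\right) 91 = \left(\left(-2 - -24\right) + 6\right) 91 = \left(\left(-2 + 24\right) + 6\right) 91 = \left(22 + 6\right) 91 = 28 \cdot 91 = 2548$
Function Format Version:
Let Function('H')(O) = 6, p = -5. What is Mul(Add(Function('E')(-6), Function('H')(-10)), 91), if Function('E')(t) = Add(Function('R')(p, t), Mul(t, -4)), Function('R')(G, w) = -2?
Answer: 2548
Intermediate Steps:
Function('E')(t) = Add(-2, Mul(-4, t)) (Function('E')(t) = Add(-2, Mul(t, -4)) = Add(-2, Mul(-4, t)))
Mul(Add(Function('E')(-6), Function('H')(-10)), 91) = Mul(Add(Add(-2, Mul(-4, -6)), 6), 91) = Mul(Add(Add(-2, 24), 6), 91) = Mul(Add(22, 6), 91) = Mul(28, 91) = 2548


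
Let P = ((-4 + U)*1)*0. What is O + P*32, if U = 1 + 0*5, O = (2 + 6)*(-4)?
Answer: -32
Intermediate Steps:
O = -32 (O = 8*(-4) = -32)
U = 1 (U = 1 + 0 = 1)
P = 0 (P = ((-4 + 1)*1)*0 = -3*1*0 = -3*0 = 0)
O + P*32 = -32 + 0*32 = -32 + 0 = -32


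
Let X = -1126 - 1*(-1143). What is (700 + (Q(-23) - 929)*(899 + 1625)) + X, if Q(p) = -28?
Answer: -2414751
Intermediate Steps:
X = 17 (X = -1126 + 1143 = 17)
(700 + (Q(-23) - 929)*(899 + 1625)) + X = (700 + (-28 - 929)*(899 + 1625)) + 17 = (700 - 957*2524) + 17 = (700 - 2415468) + 17 = -2414768 + 17 = -2414751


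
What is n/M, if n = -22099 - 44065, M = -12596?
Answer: 16541/3149 ≈ 5.2528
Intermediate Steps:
n = -66164
n/M = -66164/(-12596) = -66164*(-1/12596) = 16541/3149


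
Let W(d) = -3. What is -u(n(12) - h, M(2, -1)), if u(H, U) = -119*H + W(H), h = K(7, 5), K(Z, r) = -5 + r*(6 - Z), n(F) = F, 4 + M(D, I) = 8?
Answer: 2621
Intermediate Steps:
M(D, I) = 4 (M(D, I) = -4 + 8 = 4)
h = -10 (h = -5 + 6*5 - 1*7*5 = -5 + 30 - 35 = -10)
u(H, U) = -3 - 119*H (u(H, U) = -119*H - 3 = -3 - 119*H)
-u(n(12) - h, M(2, -1)) = -(-3 - 119*(12 - 1*(-10))) = -(-3 - 119*(12 + 10)) = -(-3 - 119*22) = -(-3 - 2618) = -1*(-2621) = 2621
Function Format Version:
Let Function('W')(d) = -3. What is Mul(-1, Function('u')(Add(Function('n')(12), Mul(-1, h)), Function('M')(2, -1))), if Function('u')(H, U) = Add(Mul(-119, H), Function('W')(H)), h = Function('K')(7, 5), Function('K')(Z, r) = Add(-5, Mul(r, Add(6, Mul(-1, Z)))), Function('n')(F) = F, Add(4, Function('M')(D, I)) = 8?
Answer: 2621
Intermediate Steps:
Function('M')(D, I) = 4 (Function('M')(D, I) = Add(-4, 8) = 4)
h = -10 (h = Add(-5, Mul(6, 5), Mul(-1, 7, 5)) = Add(-5, 30, -35) = -10)
Function('u')(H, U) = Add(-3, Mul(-119, H)) (Function('u')(H, U) = Add(Mul(-119, H), -3) = Add(-3, Mul(-119, H)))
Mul(-1, Function('u')(Add(Function('n')(12), Mul(-1, h)), Function('M')(2, -1))) = Mul(-1, Add(-3, Mul(-119, Add(12, Mul(-1, -10))))) = Mul(-1, Add(-3, Mul(-119, Add(12, 10)))) = Mul(-1, Add(-3, Mul(-119, 22))) = Mul(-1, Add(-3, -2618)) = Mul(-1, -2621) = 2621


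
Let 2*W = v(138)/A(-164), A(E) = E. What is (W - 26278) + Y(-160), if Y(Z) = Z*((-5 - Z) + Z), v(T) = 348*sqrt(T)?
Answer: -25478 - 87*sqrt(138)/82 ≈ -25490.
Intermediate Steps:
Y(Z) = -5*Z (Y(Z) = Z*(-5) = -5*Z)
W = -87*sqrt(138)/82 (W = ((348*sqrt(138))/(-164))/2 = ((348*sqrt(138))*(-1/164))/2 = (-87*sqrt(138)/41)/2 = -87*sqrt(138)/82 ≈ -12.464)
(W - 26278) + Y(-160) = (-87*sqrt(138)/82 - 26278) - 5*(-160) = (-26278 - 87*sqrt(138)/82) + 800 = -25478 - 87*sqrt(138)/82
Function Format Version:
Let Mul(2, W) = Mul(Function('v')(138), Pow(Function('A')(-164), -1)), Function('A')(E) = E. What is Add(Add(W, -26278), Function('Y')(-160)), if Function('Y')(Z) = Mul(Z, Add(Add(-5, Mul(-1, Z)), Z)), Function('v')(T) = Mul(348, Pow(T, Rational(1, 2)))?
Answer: Add(-25478, Mul(Rational(-87, 82), Pow(138, Rational(1, 2)))) ≈ -25490.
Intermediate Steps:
Function('Y')(Z) = Mul(-5, Z) (Function('Y')(Z) = Mul(Z, -5) = Mul(-5, Z))
W = Mul(Rational(-87, 82), Pow(138, Rational(1, 2))) (W = Mul(Rational(1, 2), Mul(Mul(348, Pow(138, Rational(1, 2))), Pow(-164, -1))) = Mul(Rational(1, 2), Mul(Mul(348, Pow(138, Rational(1, 2))), Rational(-1, 164))) = Mul(Rational(1, 2), Mul(Rational(-87, 41), Pow(138, Rational(1, 2)))) = Mul(Rational(-87, 82), Pow(138, Rational(1, 2))) ≈ -12.464)
Add(Add(W, -26278), Function('Y')(-160)) = Add(Add(Mul(Rational(-87, 82), Pow(138, Rational(1, 2))), -26278), Mul(-5, -160)) = Add(Add(-26278, Mul(Rational(-87, 82), Pow(138, Rational(1, 2)))), 800) = Add(-25478, Mul(Rational(-87, 82), Pow(138, Rational(1, 2))))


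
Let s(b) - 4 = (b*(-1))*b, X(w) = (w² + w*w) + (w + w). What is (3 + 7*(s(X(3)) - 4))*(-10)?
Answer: 40290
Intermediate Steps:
X(w) = 2*w + 2*w² (X(w) = (w² + w²) + 2*w = 2*w² + 2*w = 2*w + 2*w²)
s(b) = 4 - b² (s(b) = 4 + (b*(-1))*b = 4 + (-b)*b = 4 - b²)
(3 + 7*(s(X(3)) - 4))*(-10) = (3 + 7*((4 - (2*3*(1 + 3))²) - 4))*(-10) = (3 + 7*((4 - (2*3*4)²) - 4))*(-10) = (3 + 7*((4 - 1*24²) - 4))*(-10) = (3 + 7*((4 - 1*576) - 4))*(-10) = (3 + 7*((4 - 576) - 4))*(-10) = (3 + 7*(-572 - 4))*(-10) = (3 + 7*(-576))*(-10) = (3 - 4032)*(-10) = -4029*(-10) = 40290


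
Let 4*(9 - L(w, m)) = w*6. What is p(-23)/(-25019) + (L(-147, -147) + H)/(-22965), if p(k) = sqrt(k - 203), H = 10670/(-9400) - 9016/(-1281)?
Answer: -40494049/3950439300 - I*sqrt(226)/25019 ≈ -0.010251 - 0.00060088*I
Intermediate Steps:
L(w, m) = 9 - 3*w/2 (L(w, m) = 9 - w*6/4 = 9 - 3*w/2)
H = 1015459/172020 (H = 10670*(-1/9400) - 9016*(-1/1281) = -1067/940 + 1288/183 = 1015459/172020 ≈ 5.9031)
p(k) = sqrt(-203 + k)
p(-23)/(-25019) + (L(-147, -147) + H)/(-22965) = sqrt(-203 - 23)/(-25019) + ((9 - 3/2*(-147)) + 1015459/172020)/(-22965) = sqrt(-226)*(-1/25019) + ((9 + 441/2) + 1015459/172020)*(-1/22965) = (I*sqrt(226))*(-1/25019) + (459/2 + 1015459/172020)*(-1/22965) = -I*sqrt(226)/25019 + (40494049/172020)*(-1/22965) = -I*sqrt(226)/25019 - 40494049/3950439300 = -40494049/3950439300 - I*sqrt(226)/25019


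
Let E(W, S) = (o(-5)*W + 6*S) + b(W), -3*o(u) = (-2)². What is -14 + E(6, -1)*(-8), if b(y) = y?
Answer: 50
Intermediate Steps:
o(u) = -4/3 (o(u) = -⅓*(-2)² = -⅓*4 = -4/3)
E(W, S) = 6*S - W/3 (E(W, S) = (-4*W/3 + 6*S) + W = (6*S - 4*W/3) + W = 6*S - W/3)
-14 + E(6, -1)*(-8) = -14 + (6*(-1) - ⅓*6)*(-8) = -14 + (-6 - 2)*(-8) = -14 - 8*(-8) = -14 + 64 = 50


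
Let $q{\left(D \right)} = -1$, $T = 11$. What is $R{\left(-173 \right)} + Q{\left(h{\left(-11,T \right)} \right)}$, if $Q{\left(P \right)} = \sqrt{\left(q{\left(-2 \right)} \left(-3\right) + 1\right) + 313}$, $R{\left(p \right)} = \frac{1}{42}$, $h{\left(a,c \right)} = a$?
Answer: $\frac{1}{42} + \sqrt{317} \approx 17.828$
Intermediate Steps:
$R{\left(p \right)} = \frac{1}{42}$
$Q{\left(P \right)} = \sqrt{317}$ ($Q{\left(P \right)} = \sqrt{\left(\left(-1\right) \left(-3\right) + 1\right) + 313} = \sqrt{\left(3 + 1\right) + 313} = \sqrt{4 + 313} = \sqrt{317}$)
$R{\left(-173 \right)} + Q{\left(h{\left(-11,T \right)} \right)} = \frac{1}{42} + \sqrt{317}$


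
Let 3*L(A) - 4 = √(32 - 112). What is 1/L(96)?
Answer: ⅛ - I*√5/8 ≈ 0.125 - 0.27951*I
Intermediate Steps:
L(A) = 4/3 + 4*I*√5/3 (L(A) = 4/3 + √(32 - 112)/3 = 4/3 + √(-80)/3 = 4/3 + (4*I*√5)/3 = 4/3 + 4*I*√5/3)
1/L(96) = 1/(4/3 + 4*I*√5/3)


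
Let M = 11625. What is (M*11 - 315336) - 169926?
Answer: -357387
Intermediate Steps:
(M*11 - 315336) - 169926 = (11625*11 - 315336) - 169926 = (127875 - 315336) - 169926 = -187461 - 169926 = -357387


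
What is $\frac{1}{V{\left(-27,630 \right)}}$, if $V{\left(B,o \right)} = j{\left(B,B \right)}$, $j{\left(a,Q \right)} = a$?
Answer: $- \frac{1}{27} \approx -0.037037$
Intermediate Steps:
$V{\left(B,o \right)} = B$
$\frac{1}{V{\left(-27,630 \right)}} = \frac{1}{-27} = - \frac{1}{27}$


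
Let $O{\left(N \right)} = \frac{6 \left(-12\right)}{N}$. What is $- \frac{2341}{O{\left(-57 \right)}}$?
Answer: $- \frac{44479}{24} \approx -1853.3$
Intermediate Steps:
$O{\left(N \right)} = - \frac{72}{N}$
$- \frac{2341}{O{\left(-57 \right)}} = - \frac{2341}{\left(-72\right) \frac{1}{-57}} = - \frac{2341}{\left(-72\right) \left(- \frac{1}{57}\right)} = - \frac{2341}{\frac{24}{19}} = \left(-2341\right) \frac{19}{24} = - \frac{44479}{24}$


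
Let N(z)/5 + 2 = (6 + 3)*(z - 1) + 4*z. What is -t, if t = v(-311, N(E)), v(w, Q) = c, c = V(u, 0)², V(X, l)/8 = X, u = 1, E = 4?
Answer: -64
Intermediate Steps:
V(X, l) = 8*X
N(z) = -55 + 65*z (N(z) = -10 + 5*((6 + 3)*(z - 1) + 4*z) = -10 + 5*(9*(-1 + z) + 4*z) = -10 + 5*((-9 + 9*z) + 4*z) = -10 + 5*(-9 + 13*z) = -10 + (-45 + 65*z) = -55 + 65*z)
c = 64 (c = (8*1)² = 8² = 64)
v(w, Q) = 64
t = 64
-t = -1*64 = -64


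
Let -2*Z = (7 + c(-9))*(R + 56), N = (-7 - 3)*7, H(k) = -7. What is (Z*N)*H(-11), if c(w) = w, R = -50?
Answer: 2940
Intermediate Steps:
N = -70 (N = -10*7 = -70)
Z = 6 (Z = -(7 - 9)*(-50 + 56)/2 = -(-1)*6 = -½*(-12) = 6)
(Z*N)*H(-11) = (6*(-70))*(-7) = -420*(-7) = 2940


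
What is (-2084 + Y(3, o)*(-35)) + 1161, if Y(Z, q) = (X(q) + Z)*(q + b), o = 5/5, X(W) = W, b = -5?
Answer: -363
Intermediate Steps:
o = 1 (o = 5*(1/5) = 1)
Y(Z, q) = (-5 + q)*(Z + q) (Y(Z, q) = (q + Z)*(q - 5) = (Z + q)*(-5 + q) = (-5 + q)*(Z + q))
(-2084 + Y(3, o)*(-35)) + 1161 = (-2084 + (1**2 - 5*3 - 5*1 + 3*1)*(-35)) + 1161 = (-2084 + (1 - 15 - 5 + 3)*(-35)) + 1161 = (-2084 - 16*(-35)) + 1161 = (-2084 + 560) + 1161 = -1524 + 1161 = -363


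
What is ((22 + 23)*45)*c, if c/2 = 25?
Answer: 101250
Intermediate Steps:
c = 50 (c = 2*25 = 50)
((22 + 23)*45)*c = ((22 + 23)*45)*50 = (45*45)*50 = 2025*50 = 101250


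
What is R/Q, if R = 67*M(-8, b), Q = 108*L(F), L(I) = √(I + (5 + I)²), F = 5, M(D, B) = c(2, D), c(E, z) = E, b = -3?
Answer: 67*√105/5670 ≈ 0.12108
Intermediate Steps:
M(D, B) = 2
Q = 108*√105 (Q = 108*√(5 + (5 + 5)²) = 108*√(5 + 10²) = 108*√(5 + 100) = 108*√105 ≈ 1106.7)
R = 134 (R = 67*2 = 134)
R/Q = 134/((108*√105)) = 134*(√105/11340) = 67*√105/5670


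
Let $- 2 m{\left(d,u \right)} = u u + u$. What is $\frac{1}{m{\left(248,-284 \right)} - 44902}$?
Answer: $- \frac{1}{85088} \approx -1.1753 \cdot 10^{-5}$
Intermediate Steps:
$m{\left(d,u \right)} = - \frac{u}{2} - \frac{u^{2}}{2}$ ($m{\left(d,u \right)} = - \frac{u u + u}{2} = - \frac{u^{2} + u}{2} = - \frac{u + u^{2}}{2} = - \frac{u}{2} - \frac{u^{2}}{2}$)
$\frac{1}{m{\left(248,-284 \right)} - 44902} = \frac{1}{\left(- \frac{1}{2}\right) \left(-284\right) \left(1 - 284\right) - 44902} = \frac{1}{\left(- \frac{1}{2}\right) \left(-284\right) \left(-283\right) - 44902} = \frac{1}{-40186 - 44902} = \frac{1}{-85088} = - \frac{1}{85088}$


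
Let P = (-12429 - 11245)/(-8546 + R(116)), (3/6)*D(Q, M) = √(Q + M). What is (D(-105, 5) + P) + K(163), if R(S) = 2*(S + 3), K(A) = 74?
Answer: 319233/4154 + 20*I ≈ 76.849 + 20.0*I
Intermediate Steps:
R(S) = 6 + 2*S (R(S) = 2*(3 + S) = 6 + 2*S)
D(Q, M) = 2*√(M + Q) (D(Q, M) = 2*√(Q + M) = 2*√(M + Q))
P = 11837/4154 (P = (-12429 - 11245)/(-8546 + (6 + 2*116)) = -23674/(-8546 + (6 + 232)) = -23674/(-8546 + 238) = -23674/(-8308) = -23674*(-1/8308) = 11837/4154 ≈ 2.8495)
(D(-105, 5) + P) + K(163) = (2*√(5 - 105) + 11837/4154) + 74 = (2*√(-100) + 11837/4154) + 74 = (2*(10*I) + 11837/4154) + 74 = (20*I + 11837/4154) + 74 = (11837/4154 + 20*I) + 74 = 319233/4154 + 20*I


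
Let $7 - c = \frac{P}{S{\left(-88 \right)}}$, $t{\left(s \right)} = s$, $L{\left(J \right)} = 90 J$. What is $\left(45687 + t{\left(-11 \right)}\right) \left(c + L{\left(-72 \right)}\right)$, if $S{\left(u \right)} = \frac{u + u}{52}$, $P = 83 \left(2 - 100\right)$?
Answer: $- \frac{4459736126}{11} \approx -4.0543 \cdot 10^{8}$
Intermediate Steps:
$P = -8134$ ($P = 83 \left(-98\right) = -8134$)
$S{\left(u \right)} = \frac{u}{26}$ ($S{\left(u \right)} = 2 u \frac{1}{52} = \frac{u}{26}$)
$c = - \frac{52717}{22}$ ($c = 7 - - \frac{8134}{\frac{1}{26} \left(-88\right)} = 7 - - \frac{8134}{- \frac{44}{13}} = 7 - \left(-8134\right) \left(- \frac{13}{44}\right) = 7 - \frac{52871}{22} = - \frac{52717}{22} \approx -2396.2$)
$\left(45687 + t{\left(-11 \right)}\right) \left(c + L{\left(-72 \right)}\right) = \left(45687 - 11\right) \left(- \frac{52717}{22} + 90 \left(-72\right)\right) = 45676 \left(- \frac{52717}{22} - 6480\right) = 45676 \left(- \frac{195277}{22}\right) = - \frac{4459736126}{11}$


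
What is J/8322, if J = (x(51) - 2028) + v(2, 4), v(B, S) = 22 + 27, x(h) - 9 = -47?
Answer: -2017/8322 ≈ -0.24237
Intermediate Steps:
x(h) = -38 (x(h) = 9 - 47 = -38)
v(B, S) = 49
J = -2017 (J = (-38 - 2028) + 49 = -2066 + 49 = -2017)
J/8322 = -2017/8322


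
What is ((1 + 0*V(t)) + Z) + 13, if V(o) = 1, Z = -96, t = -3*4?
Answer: -82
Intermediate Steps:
t = -12
((1 + 0*V(t)) + Z) + 13 = ((1 + 0*1) - 96) + 13 = ((1 + 0) - 96) + 13 = (1 - 96) + 13 = -95 + 13 = -82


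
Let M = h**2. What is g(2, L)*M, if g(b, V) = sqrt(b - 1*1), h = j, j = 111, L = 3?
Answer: 12321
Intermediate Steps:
h = 111
g(b, V) = sqrt(-1 + b) (g(b, V) = sqrt(b - 1) = sqrt(-1 + b))
M = 12321 (M = 111**2 = 12321)
g(2, L)*M = sqrt(-1 + 2)*12321 = sqrt(1)*12321 = 1*12321 = 12321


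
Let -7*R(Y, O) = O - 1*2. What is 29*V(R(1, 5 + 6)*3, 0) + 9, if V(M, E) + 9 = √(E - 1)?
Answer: -252 + 29*I ≈ -252.0 + 29.0*I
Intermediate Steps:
R(Y, O) = 2/7 - O/7 (R(Y, O) = -(O - 1*2)/7 = -(O - 2)/7 = -(-2 + O)/7 = 2/7 - O/7)
V(M, E) = -9 + √(-1 + E) (V(M, E) = -9 + √(E - 1) = -9 + √(-1 + E))
29*V(R(1, 5 + 6)*3, 0) + 9 = 29*(-9 + √(-1 + 0)) + 9 = 29*(-9 + √(-1)) + 9 = 29*(-9 + I) + 9 = (-261 + 29*I) + 9 = -252 + 29*I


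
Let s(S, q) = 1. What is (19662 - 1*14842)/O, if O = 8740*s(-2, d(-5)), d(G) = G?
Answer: 241/437 ≈ 0.55149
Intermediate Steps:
O = 8740 (O = 8740*1 = 8740)
(19662 - 1*14842)/O = (19662 - 1*14842)/8740 = (19662 - 14842)*(1/8740) = 4820*(1/8740) = 241/437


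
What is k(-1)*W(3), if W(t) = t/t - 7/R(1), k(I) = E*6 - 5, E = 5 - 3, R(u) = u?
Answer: -42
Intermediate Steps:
E = 2
k(I) = 7 (k(I) = 2*6 - 5 = 12 - 5 = 7)
W(t) = -6 (W(t) = t/t - 7/1 = 1 - 7*1 = 1 - 7 = -6)
k(-1)*W(3) = 7*(-6) = -42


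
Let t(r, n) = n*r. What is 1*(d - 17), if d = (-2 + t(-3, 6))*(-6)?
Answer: 103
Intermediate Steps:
d = 120 (d = (-2 + 6*(-3))*(-6) = (-2 - 18)*(-6) = -20*(-6) = 120)
1*(d - 17) = 1*(120 - 17) = 1*103 = 103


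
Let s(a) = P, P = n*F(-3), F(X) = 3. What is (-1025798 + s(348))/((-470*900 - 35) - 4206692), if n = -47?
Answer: 1025939/4629727 ≈ 0.22160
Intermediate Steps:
P = -141 (P = -47*3 = -141)
s(a) = -141
(-1025798 + s(348))/((-470*900 - 35) - 4206692) = (-1025798 - 141)/((-470*900 - 35) - 4206692) = -1025939/((-423000 - 35) - 4206692) = -1025939/(-423035 - 4206692) = -1025939/(-4629727) = -1025939*(-1/4629727) = 1025939/4629727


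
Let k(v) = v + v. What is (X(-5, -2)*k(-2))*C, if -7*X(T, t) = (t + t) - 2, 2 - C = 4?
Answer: 48/7 ≈ 6.8571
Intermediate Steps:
C = -2 (C = 2 - 1*4 = 2 - 4 = -2)
X(T, t) = 2/7 - 2*t/7 (X(T, t) = -((t + t) - 2)/7 = -(2*t - 2)/7 = -(-2 + 2*t)/7 = 2/7 - 2*t/7)
k(v) = 2*v
(X(-5, -2)*k(-2))*C = ((2/7 - 2/7*(-2))*(2*(-2)))*(-2) = ((2/7 + 4/7)*(-4))*(-2) = ((6/7)*(-4))*(-2) = -24/7*(-2) = 48/7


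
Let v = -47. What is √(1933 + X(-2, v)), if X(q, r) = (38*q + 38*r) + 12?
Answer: √83 ≈ 9.1104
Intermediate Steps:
X(q, r) = 12 + 38*q + 38*r
√(1933 + X(-2, v)) = √(1933 + (12 + 38*(-2) + 38*(-47))) = √(1933 + (12 - 76 - 1786)) = √(1933 - 1850) = √83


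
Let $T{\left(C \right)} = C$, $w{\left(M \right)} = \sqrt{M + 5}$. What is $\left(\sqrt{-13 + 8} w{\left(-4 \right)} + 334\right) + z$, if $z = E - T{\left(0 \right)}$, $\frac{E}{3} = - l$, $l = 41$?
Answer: $211 + i \sqrt{5} \approx 211.0 + 2.2361 i$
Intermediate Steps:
$w{\left(M \right)} = \sqrt{5 + M}$
$E = -123$ ($E = 3 \left(\left(-1\right) 41\right) = 3 \left(-41\right) = -123$)
$z = -123$ ($z = -123 - 0 = -123 + 0 = -123$)
$\left(\sqrt{-13 + 8} w{\left(-4 \right)} + 334\right) + z = \left(\sqrt{-13 + 8} \sqrt{5 - 4} + 334\right) - 123 = \left(\sqrt{-5} \sqrt{1} + 334\right) - 123 = \left(i \sqrt{5} \cdot 1 + 334\right) - 123 = \left(i \sqrt{5} + 334\right) - 123 = \left(334 + i \sqrt{5}\right) - 123 = 211 + i \sqrt{5}$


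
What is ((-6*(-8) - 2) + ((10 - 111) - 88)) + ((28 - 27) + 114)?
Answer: -28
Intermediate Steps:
((-6*(-8) - 2) + ((10 - 111) - 88)) + ((28 - 27) + 114) = ((48 - 2) + (-101 - 88)) + (1 + 114) = (46 - 189) + 115 = -143 + 115 = -28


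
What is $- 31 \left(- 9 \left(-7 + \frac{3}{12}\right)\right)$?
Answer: $- \frac{7533}{4} \approx -1883.3$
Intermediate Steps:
$- 31 \left(- 9 \left(-7 + \frac{3}{12}\right)\right) = - 31 \left(- 9 \left(-7 + 3 \cdot \frac{1}{12}\right)\right) = - 31 \left(- 9 \left(-7 + \frac{1}{4}\right)\right) = - 31 \left(\left(-9\right) \left(- \frac{27}{4}\right)\right) = \left(-31\right) \frac{243}{4} = - \frac{7533}{4}$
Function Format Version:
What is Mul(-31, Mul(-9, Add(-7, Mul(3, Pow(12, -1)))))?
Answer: Rational(-7533, 4) ≈ -1883.3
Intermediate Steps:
Mul(-31, Mul(-9, Add(-7, Mul(3, Pow(12, -1))))) = Mul(-31, Mul(-9, Add(-7, Mul(3, Rational(1, 12))))) = Mul(-31, Mul(-9, Add(-7, Rational(1, 4)))) = Mul(-31, Mul(-9, Rational(-27, 4))) = Mul(-31, Rational(243, 4)) = Rational(-7533, 4)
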